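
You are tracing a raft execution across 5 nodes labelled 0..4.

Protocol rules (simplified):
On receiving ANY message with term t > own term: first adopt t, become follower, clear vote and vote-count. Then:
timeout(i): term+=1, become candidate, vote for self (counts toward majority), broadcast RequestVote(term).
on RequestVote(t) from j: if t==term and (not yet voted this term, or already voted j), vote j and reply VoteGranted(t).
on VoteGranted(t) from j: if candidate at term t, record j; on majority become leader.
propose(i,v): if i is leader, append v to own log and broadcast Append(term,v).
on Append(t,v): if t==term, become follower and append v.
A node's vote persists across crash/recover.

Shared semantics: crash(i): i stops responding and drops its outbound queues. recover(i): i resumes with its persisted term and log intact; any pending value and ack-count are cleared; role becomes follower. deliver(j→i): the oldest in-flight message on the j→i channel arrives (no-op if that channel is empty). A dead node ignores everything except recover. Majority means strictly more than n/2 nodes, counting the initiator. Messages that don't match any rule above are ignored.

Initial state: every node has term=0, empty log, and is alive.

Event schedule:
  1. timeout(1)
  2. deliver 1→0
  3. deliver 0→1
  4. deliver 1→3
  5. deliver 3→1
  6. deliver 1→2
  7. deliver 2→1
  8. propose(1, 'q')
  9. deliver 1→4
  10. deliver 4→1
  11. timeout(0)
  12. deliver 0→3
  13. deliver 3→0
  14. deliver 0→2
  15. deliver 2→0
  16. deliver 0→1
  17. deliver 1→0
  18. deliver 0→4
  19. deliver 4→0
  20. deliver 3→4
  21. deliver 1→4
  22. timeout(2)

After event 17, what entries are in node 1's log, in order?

1. timeout(1):  <1:cand t1 ->
2. deliver 1→0:  <0:foll t1 ->
3. deliver 0→1:  nop
4. deliver 1→3:  <3:foll t1 ->
5. deliver 3→1:  <1:lead t1 ->
6. deliver 1→2:  <2:foll t1 ->
7. deliver 2→1:  nop
8. propose(1,'q'):  <1:lead t1 q>
9. deliver 1→4:  <4:foll t1 ->
10. deliver 4→1:  nop
11. timeout(0):  <0:cand t2 ->
12. deliver 0→3:  <3:foll t2 ->
13. deliver 3→0:  nop
14. deliver 0→2:  <2:foll t2 ->
15. deliver 2→0:  <0:lead t2 ->
16. deliver 0→1:  <1:foll t2 q>
17. deliver 1→0:  nop

q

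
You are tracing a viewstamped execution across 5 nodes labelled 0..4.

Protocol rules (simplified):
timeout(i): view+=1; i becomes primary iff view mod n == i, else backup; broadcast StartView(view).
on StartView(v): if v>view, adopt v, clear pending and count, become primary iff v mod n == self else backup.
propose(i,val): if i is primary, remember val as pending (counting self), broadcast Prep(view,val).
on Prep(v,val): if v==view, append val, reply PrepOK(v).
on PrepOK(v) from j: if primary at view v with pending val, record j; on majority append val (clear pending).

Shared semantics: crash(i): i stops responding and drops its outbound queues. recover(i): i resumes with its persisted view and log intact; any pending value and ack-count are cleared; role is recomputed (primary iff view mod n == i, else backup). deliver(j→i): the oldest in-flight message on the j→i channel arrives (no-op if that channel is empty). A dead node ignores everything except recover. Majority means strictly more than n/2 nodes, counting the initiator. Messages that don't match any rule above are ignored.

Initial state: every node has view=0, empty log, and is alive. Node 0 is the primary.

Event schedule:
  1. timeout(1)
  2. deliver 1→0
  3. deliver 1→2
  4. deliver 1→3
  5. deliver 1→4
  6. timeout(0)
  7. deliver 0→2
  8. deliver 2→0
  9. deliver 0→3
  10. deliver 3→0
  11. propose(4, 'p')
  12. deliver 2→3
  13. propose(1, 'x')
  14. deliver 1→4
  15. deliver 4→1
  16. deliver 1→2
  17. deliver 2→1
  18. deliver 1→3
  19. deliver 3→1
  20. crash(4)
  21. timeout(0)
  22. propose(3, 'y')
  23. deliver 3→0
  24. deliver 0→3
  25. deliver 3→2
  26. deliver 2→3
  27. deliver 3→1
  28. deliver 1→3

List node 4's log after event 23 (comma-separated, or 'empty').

after 1 — timeout(1): n1:prim/v1/[-]
after 2 — deliver 1→0: n0:back/v1/[-]
after 3 — deliver 1→2: n2:back/v1/[-]
after 4 — deliver 1→3: n3:back/v1/[-]
after 5 — deliver 1→4: n4:back/v1/[-]
after 6 — timeout(0): n0:back/v2/[-]
after 7 — deliver 0→2: n2:prim/v2/[-]
after 8 — deliver 2→0: ·
after 9 — deliver 0→3: n3:back/v2/[-]
after 10 — deliver 3→0: ·
after 11 — propose(4,'p'): ·
after 12 — deliver 2→3: ·
after 13 — propose(1,'x'): ·
after 14 — deliver 1→4: n4:back/v1/[x]
after 15 — deliver 4→1: ·
after 16 — deliver 1→2: ·
after 17 — deliver 2→1: ·
after 18 — deliver 1→3: ·
after 19 — deliver 3→1: ·
after 20 — crash(4): n4:✗back/v1/[x]
after 21 — timeout(0): n0:back/v3/[-]
after 22 — propose(3,'y'): ·
after 23 — deliver 3→0: ·

x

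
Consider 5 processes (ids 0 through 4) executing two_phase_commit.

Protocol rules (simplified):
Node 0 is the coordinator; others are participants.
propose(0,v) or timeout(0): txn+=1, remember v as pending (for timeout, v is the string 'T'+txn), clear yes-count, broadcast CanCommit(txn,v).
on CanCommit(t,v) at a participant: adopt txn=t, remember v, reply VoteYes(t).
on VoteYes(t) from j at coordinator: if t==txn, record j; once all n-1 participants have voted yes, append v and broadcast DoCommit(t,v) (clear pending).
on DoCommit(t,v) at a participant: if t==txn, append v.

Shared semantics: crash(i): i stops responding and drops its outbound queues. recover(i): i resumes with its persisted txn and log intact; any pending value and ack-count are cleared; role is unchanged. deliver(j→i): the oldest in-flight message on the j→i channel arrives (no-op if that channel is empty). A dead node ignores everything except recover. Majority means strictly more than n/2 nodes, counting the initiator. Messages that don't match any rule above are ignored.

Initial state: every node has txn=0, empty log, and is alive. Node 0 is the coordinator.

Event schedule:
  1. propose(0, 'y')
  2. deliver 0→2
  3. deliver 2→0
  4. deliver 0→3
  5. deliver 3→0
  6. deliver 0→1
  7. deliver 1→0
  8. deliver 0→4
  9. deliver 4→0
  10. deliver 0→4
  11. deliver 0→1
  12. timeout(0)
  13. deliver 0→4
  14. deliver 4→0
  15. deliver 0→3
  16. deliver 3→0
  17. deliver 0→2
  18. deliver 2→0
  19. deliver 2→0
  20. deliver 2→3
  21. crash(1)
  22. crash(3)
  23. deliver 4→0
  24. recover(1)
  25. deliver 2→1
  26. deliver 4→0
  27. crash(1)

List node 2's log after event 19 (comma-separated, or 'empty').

step 1 propose(0,'y'): 0={coor,t=1,log=-}
step 2 deliver 0→2: 2={part,t=1,log=-}
step 3 deliver 2→0: —
step 4 deliver 0→3: 3={part,t=1,log=-}
step 5 deliver 3→0: —
step 6 deliver 0→1: 1={part,t=1,log=-}
step 7 deliver 1→0: —
step 8 deliver 0→4: 4={part,t=1,log=-}
step 9 deliver 4→0: 0={coor,t=1,log=y}
step 10 deliver 0→4: 4={part,t=1,log=y}
step 11 deliver 0→1: 1={part,t=1,log=y}
step 12 timeout(0): 0={coor,t=2,log=y}
step 13 deliver 0→4: 4={part,t=2,log=y}
step 14 deliver 4→0: —
step 15 deliver 0→3: 3={part,t=1,log=y}
step 16 deliver 3→0: —
step 17 deliver 0→2: 2={part,t=1,log=y}
step 18 deliver 2→0: —
step 19 deliver 2→0: —

y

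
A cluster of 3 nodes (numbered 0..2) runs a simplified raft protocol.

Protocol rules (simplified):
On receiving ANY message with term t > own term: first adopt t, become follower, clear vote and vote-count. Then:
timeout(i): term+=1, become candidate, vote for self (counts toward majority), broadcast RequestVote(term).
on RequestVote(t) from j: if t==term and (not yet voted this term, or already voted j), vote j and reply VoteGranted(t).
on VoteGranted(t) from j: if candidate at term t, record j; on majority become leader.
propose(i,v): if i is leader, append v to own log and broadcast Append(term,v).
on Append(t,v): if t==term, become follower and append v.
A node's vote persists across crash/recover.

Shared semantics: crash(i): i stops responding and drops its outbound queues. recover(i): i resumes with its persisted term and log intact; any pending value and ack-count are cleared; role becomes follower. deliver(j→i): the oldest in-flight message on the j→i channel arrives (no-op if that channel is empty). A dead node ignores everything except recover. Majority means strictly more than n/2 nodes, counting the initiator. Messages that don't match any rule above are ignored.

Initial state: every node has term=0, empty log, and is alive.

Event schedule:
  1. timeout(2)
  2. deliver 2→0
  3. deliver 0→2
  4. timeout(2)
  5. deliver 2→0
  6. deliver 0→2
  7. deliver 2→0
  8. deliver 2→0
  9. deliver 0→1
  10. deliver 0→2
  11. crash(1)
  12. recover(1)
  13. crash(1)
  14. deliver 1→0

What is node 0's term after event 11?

2

1. timeout(2):  <2:cand t1 ->
2. deliver 2→0:  <0:foll t1 ->
3. deliver 0→2:  <2:lead t1 ->
4. timeout(2):  <2:cand t2 ->
5. deliver 2→0:  <0:foll t2 ->
6. deliver 0→2:  <2:lead t2 ->
7. deliver 2→0:  nop
8. deliver 2→0:  nop
9. deliver 0→1:  nop
10. deliver 0→2:  nop
11. crash(1):  <1:✗foll t0 ->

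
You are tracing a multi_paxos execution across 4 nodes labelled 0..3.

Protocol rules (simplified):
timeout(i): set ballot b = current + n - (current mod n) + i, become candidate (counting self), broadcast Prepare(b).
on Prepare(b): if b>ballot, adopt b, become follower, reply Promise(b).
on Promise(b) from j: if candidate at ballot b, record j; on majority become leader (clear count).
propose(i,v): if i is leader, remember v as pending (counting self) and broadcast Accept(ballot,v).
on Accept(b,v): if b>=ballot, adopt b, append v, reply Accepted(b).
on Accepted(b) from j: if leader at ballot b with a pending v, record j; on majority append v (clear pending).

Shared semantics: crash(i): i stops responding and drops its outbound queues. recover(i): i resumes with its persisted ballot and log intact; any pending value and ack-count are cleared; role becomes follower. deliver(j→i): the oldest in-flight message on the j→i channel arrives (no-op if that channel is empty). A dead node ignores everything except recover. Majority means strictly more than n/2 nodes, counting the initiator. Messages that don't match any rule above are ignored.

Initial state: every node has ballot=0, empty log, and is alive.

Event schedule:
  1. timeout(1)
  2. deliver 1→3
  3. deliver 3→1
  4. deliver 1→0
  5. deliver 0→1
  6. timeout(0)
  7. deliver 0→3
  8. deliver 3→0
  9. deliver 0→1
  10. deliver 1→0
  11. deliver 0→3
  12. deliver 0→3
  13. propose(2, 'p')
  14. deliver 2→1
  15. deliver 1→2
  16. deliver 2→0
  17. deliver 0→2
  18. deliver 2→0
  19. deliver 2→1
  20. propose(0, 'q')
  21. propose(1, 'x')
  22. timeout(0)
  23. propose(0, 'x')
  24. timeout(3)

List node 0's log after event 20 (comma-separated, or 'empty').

empty

1. timeout(1):  <1:cand b5 ->
2. deliver 1→3:  <3:foll b5 ->
3. deliver 3→1:  nop
4. deliver 1→0:  <0:foll b5 ->
5. deliver 0→1:  <1:lead b5 ->
6. timeout(0):  <0:cand b8 ->
7. deliver 0→3:  <3:foll b8 ->
8. deliver 3→0:  nop
9. deliver 0→1:  <1:foll b8 ->
10. deliver 1→0:  <0:lead b8 ->
11. deliver 0→3:  nop
12. deliver 0→3:  nop
13. propose(2,'p'):  nop
14. deliver 2→1:  nop
15. deliver 1→2:  <2:foll b5 ->
16. deliver 2→0:  nop
17. deliver 0→2:  <2:foll b8 ->
18. deliver 2→0:  nop
19. deliver 2→1:  nop
20. propose(0,'q'):  nop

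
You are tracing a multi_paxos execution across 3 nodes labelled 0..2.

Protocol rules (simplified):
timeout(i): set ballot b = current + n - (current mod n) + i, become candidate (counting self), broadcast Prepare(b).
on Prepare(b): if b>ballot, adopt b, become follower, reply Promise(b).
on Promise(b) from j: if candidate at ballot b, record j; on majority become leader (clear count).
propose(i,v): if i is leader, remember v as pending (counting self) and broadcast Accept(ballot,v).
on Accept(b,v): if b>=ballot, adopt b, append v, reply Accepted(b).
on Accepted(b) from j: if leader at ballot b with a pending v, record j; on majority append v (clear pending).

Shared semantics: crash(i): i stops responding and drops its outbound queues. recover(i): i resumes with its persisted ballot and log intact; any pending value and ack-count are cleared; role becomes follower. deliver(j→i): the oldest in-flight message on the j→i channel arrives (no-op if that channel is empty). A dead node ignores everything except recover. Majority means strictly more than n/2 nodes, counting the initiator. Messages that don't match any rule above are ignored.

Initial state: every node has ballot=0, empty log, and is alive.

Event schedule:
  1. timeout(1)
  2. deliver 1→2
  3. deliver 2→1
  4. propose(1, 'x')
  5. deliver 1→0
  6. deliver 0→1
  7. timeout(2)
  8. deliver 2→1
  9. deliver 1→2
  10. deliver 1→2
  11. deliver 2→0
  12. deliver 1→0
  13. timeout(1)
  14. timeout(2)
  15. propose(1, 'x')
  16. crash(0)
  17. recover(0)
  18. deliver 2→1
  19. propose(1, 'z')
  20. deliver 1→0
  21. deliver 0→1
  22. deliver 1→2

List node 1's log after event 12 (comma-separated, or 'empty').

e1 timeout(1): 1[cand,b=4,-]
e2 deliver 1→2: 2[foll,b=4,-]
e3 deliver 2→1: 1[lead,b=4,-]
e4 propose(1,'x'): ·
e5 deliver 1→0: 0[foll,b=4,-]
e6 deliver 0→1: ·
e7 timeout(2): 2[cand,b=8,-]
e8 deliver 2→1: 1[foll,b=8,-]
e9 deliver 1→2: ·
e10 deliver 1→2: 2[lead,b=8,-]
e11 deliver 2→0: 0[foll,b=8,-]
e12 deliver 1→0: ·

empty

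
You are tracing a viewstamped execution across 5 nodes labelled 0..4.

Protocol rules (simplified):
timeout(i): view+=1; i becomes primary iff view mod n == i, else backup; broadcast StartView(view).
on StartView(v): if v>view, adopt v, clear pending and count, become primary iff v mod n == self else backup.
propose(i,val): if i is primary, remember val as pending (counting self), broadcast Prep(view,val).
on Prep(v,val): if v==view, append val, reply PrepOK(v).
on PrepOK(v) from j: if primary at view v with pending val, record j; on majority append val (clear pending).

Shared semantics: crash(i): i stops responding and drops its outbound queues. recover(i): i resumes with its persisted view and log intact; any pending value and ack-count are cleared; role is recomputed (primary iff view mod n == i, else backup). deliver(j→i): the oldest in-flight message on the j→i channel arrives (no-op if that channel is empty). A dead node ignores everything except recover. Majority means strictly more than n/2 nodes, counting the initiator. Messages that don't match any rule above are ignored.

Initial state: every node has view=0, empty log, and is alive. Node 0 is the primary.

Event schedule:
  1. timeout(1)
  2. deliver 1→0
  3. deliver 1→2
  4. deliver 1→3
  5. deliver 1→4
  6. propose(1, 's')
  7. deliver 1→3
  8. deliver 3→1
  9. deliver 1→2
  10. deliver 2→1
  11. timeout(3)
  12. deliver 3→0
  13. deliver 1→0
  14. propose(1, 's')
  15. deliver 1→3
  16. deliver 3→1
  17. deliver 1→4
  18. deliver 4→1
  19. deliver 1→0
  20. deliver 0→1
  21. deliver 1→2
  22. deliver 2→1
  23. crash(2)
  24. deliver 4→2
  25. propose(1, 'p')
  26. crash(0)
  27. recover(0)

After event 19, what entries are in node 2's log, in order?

e1 timeout(1): 1[prim,v=1,-]
e2 deliver 1→0: 0[back,v=1,-]
e3 deliver 1→2: 2[back,v=1,-]
e4 deliver 1→3: 3[back,v=1,-]
e5 deliver 1→4: 4[back,v=1,-]
e6 propose(1,'s'): ·
e7 deliver 1→3: 3[back,v=1,s]
e8 deliver 3→1: ·
e9 deliver 1→2: 2[back,v=1,s]
e10 deliver 2→1: 1[prim,v=1,s]
e11 timeout(3): 3[back,v=2,s]
e12 deliver 3→0: 0[back,v=2,-]
e13 deliver 1→0: ·
e14 propose(1,'s'): ·
e15 deliver 1→3: ·
e16 deliver 3→1: 1[back,v=2,s]
e17 deliver 1→4: 4[back,v=1,s]
e18 deliver 4→1: ·
e19 deliver 1→0: ·

s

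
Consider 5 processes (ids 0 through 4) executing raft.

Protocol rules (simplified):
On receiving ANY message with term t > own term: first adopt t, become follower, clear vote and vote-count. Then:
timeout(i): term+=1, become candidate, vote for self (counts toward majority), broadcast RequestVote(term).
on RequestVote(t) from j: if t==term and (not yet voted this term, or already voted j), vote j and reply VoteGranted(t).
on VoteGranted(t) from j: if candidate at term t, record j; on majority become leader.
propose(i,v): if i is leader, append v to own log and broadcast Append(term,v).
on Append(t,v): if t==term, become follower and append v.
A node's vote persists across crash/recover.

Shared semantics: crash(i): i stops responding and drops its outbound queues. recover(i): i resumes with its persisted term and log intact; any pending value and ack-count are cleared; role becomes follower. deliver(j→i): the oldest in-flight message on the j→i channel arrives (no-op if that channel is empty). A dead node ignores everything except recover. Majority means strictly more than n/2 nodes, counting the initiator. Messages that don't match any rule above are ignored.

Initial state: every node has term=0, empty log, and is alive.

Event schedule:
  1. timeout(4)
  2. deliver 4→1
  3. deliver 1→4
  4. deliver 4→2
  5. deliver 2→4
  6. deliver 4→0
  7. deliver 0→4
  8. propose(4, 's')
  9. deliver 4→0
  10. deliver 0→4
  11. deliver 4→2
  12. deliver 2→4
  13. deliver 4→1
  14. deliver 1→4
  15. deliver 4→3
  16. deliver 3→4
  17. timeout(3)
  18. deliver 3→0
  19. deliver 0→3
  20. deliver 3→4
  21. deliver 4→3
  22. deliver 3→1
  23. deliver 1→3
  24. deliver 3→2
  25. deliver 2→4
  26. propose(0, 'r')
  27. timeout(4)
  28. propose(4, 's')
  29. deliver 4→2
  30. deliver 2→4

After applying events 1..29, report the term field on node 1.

2

1. timeout(4):  <4:cand t1 ->
2. deliver 4→1:  <1:foll t1 ->
3. deliver 1→4:  nop
4. deliver 4→2:  <2:foll t1 ->
5. deliver 2→4:  <4:lead t1 ->
6. deliver 4→0:  <0:foll t1 ->
7. deliver 0→4:  nop
8. propose(4,'s'):  <4:lead t1 s>
9. deliver 4→0:  <0:foll t1 s>
10. deliver 0→4:  nop
11. deliver 4→2:  <2:foll t1 s>
12. deliver 2→4:  nop
13. deliver 4→1:  <1:foll t1 s>
14. deliver 1→4:  nop
15. deliver 4→3:  <3:foll t1 ->
16. deliver 3→4:  nop
17. timeout(3):  <3:cand t2 ->
18. deliver 3→0:  <0:foll t2 s>
19. deliver 0→3:  nop
20. deliver 3→4:  <4:foll t2 s>
21. deliver 4→3:  nop
22. deliver 3→1:  <1:foll t2 s>
23. deliver 1→3:  <3:lead t2 ->
24. deliver 3→2:  <2:foll t2 s>
25. deliver 2→4:  nop
26. propose(0,'r'):  nop
27. timeout(4):  <4:cand t3 s>
28. propose(4,'s'):  nop
29. deliver 4→2:  <2:foll t3 s>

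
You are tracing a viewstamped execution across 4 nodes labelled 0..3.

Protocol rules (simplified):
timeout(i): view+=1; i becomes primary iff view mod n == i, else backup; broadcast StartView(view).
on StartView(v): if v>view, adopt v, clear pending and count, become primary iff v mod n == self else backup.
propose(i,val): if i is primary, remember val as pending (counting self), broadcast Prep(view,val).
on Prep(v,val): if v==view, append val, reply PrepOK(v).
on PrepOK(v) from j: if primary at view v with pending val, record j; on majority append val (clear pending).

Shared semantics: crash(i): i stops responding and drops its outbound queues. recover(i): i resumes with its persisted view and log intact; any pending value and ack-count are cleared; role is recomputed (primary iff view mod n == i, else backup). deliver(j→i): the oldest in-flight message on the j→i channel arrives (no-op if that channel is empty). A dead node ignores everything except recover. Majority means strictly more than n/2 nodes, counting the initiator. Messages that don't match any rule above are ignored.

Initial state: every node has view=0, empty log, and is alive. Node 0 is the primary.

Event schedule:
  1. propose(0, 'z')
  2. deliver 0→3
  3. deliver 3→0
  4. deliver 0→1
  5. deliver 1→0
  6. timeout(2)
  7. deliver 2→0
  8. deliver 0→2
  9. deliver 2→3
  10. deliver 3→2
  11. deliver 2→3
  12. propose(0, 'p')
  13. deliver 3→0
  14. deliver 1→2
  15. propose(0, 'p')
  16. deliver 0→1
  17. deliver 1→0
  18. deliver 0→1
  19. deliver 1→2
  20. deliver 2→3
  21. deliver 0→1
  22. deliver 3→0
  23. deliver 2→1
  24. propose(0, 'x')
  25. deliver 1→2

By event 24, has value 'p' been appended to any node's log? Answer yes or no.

no

after 1 — propose(0,'z'): ·
after 2 — deliver 0→3: n3:back/v0/[z]
after 3 — deliver 3→0: ·
after 4 — deliver 0→1: n1:back/v0/[z]
after 5 — deliver 1→0: n0:prim/v0/[z]
after 6 — timeout(2): n2:back/v1/[-]
after 7 — deliver 2→0: n0:back/v1/[z]
after 8 — deliver 0→2: ·
after 9 — deliver 2→3: n3:back/v1/[z]
after 10 — deliver 3→2: ·
after 11 — deliver 2→3: ·
after 12 — propose(0,'p'): ·
after 13 — deliver 3→0: ·
after 14 — deliver 1→2: ·
after 15 — propose(0,'p'): ·
after 16 — deliver 0→1: ·
after 17 — deliver 1→0: ·
after 18 — deliver 0→1: ·
after 19 — deliver 1→2: ·
after 20 — deliver 2→3: ·
after 21 — deliver 0→1: ·
after 22 — deliver 3→0: ·
after 23 — deliver 2→1: n1:prim/v1/[z]
after 24 — propose(0,'x'): ·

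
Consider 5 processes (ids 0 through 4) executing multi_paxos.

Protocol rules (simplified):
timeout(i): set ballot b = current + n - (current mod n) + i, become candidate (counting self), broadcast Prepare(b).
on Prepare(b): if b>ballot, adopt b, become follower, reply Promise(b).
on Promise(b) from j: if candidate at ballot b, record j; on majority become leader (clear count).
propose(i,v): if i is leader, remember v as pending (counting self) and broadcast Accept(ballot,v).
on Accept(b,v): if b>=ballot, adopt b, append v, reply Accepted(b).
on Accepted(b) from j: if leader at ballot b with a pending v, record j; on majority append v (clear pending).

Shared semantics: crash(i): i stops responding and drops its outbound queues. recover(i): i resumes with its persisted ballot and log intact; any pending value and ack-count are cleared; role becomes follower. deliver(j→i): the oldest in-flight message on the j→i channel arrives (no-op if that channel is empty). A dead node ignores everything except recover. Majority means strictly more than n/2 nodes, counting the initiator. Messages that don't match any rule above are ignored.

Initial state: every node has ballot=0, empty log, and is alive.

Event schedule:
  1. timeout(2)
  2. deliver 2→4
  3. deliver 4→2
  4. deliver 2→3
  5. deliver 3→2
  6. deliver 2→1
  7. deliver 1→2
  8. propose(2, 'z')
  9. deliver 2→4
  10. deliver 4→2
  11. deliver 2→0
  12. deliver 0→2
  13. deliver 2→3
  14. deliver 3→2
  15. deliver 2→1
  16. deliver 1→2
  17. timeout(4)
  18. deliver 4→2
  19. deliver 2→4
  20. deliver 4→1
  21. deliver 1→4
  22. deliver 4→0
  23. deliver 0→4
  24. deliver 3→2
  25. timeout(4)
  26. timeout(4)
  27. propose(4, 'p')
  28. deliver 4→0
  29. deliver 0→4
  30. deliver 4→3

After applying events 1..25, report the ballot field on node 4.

19

e1 timeout(2): 2[cand,b=7,-]
e2 deliver 2→4: 4[foll,b=7,-]
e3 deliver 4→2: ·
e4 deliver 2→3: 3[foll,b=7,-]
e5 deliver 3→2: 2[lead,b=7,-]
e6 deliver 2→1: 1[foll,b=7,-]
e7 deliver 1→2: ·
e8 propose(2,'z'): ·
e9 deliver 2→4: 4[foll,b=7,z]
e10 deliver 4→2: ·
e11 deliver 2→0: 0[foll,b=7,-]
e12 deliver 0→2: ·
e13 deliver 2→3: 3[foll,b=7,z]
e14 deliver 3→2: 2[lead,b=7,z]
e15 deliver 2→1: 1[foll,b=7,z]
e16 deliver 1→2: ·
e17 timeout(4): 4[cand,b=14,z]
e18 deliver 4→2: 2[foll,b=14,z]
e19 deliver 2→4: ·
e20 deliver 4→1: 1[foll,b=14,z]
e21 deliver 1→4: 4[lead,b=14,z]
e22 deliver 4→0: 0[foll,b=14,-]
e23 deliver 0→4: ·
e24 deliver 3→2: ·
e25 timeout(4): 4[cand,b=19,z]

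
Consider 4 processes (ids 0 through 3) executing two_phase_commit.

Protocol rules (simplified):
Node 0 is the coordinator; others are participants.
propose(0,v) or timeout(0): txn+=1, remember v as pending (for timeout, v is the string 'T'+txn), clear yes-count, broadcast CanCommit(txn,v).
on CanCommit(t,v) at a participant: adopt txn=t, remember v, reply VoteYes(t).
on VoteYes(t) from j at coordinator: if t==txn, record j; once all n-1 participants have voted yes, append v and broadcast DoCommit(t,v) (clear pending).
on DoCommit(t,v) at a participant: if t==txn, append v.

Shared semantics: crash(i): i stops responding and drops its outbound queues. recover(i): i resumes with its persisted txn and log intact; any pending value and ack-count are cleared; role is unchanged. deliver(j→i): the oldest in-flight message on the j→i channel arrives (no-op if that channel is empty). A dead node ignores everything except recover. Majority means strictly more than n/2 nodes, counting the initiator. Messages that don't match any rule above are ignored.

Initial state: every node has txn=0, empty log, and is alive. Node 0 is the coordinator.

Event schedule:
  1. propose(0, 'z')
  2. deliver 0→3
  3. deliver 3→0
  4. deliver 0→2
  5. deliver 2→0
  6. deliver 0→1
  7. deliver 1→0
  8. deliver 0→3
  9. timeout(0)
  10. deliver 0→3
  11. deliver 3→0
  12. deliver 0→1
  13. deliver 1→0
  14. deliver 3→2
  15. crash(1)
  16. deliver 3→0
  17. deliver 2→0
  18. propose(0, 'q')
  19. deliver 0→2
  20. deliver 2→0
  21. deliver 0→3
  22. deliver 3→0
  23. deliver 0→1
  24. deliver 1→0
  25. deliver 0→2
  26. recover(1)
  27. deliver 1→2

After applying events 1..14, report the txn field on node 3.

step 1 propose(0,'z'): 0={coor,t=1,log=-}
step 2 deliver 0→3: 3={part,t=1,log=-}
step 3 deliver 3→0: —
step 4 deliver 0→2: 2={part,t=1,log=-}
step 5 deliver 2→0: —
step 6 deliver 0→1: 1={part,t=1,log=-}
step 7 deliver 1→0: 0={coor,t=1,log=z}
step 8 deliver 0→3: 3={part,t=1,log=z}
step 9 timeout(0): 0={coor,t=2,log=z}
step 10 deliver 0→3: 3={part,t=2,log=z}
step 11 deliver 3→0: —
step 12 deliver 0→1: 1={part,t=1,log=z}
step 13 deliver 1→0: —
step 14 deliver 3→2: —

2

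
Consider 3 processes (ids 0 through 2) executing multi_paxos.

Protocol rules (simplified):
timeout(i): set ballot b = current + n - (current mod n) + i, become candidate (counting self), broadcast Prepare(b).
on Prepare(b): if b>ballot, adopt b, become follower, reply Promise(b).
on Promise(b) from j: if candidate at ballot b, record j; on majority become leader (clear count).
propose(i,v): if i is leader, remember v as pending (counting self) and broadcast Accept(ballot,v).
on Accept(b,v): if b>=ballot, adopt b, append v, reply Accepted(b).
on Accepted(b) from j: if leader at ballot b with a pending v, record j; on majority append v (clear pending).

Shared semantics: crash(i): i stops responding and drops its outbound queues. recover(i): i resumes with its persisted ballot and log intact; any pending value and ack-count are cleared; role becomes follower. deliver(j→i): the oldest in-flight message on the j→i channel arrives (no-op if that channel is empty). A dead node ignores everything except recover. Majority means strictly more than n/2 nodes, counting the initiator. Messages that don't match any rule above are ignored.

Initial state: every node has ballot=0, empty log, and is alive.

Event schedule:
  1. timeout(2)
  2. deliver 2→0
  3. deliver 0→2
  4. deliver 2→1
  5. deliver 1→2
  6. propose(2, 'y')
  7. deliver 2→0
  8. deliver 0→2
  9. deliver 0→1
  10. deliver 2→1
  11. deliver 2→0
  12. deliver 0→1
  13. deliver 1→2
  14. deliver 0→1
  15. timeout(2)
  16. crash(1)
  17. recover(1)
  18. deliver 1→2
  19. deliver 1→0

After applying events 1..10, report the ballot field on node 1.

[1] timeout(2) → N2(cand b5 [-])
[2] deliver 2→0 → N0(foll b5 [-])
[3] deliver 0→2 → N2(lead b5 [-])
[4] deliver 2→1 → N1(foll b5 [-])
[5] deliver 1→2 → ∅
[6] propose(2,'y') → ∅
[7] deliver 2→0 → N0(foll b5 [y])
[8] deliver 0→2 → N2(lead b5 [y])
[9] deliver 0→1 → ∅
[10] deliver 2→1 → N1(foll b5 [y])

5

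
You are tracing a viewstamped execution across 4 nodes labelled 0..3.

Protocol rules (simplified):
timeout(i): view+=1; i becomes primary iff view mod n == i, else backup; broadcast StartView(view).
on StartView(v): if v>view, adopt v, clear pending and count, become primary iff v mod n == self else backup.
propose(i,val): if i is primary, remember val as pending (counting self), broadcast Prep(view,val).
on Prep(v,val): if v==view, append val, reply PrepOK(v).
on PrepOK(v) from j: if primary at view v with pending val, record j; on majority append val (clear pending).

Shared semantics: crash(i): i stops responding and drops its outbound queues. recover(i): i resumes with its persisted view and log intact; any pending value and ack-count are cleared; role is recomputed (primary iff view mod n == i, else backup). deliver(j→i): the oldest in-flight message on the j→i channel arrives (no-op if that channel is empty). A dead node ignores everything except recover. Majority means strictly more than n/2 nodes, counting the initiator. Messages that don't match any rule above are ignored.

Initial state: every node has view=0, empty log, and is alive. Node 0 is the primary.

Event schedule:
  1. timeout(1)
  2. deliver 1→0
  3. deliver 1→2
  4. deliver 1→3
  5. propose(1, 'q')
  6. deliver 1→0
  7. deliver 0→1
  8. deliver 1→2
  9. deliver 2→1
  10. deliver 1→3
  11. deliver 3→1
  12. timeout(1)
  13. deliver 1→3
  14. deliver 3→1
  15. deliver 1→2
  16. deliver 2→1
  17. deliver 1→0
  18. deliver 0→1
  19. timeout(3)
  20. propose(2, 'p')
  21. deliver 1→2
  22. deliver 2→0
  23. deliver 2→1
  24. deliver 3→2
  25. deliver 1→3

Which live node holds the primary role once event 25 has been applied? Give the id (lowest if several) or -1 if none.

3

e1 timeout(1): 1[prim,v=1,-]
e2 deliver 1→0: 0[back,v=1,-]
e3 deliver 1→2: 2[back,v=1,-]
e4 deliver 1→3: 3[back,v=1,-]
e5 propose(1,'q'): ·
e6 deliver 1→0: 0[back,v=1,q]
e7 deliver 0→1: ·
e8 deliver 1→2: 2[back,v=1,q]
e9 deliver 2→1: 1[prim,v=1,q]
e10 deliver 1→3: 3[back,v=1,q]
e11 deliver 3→1: ·
e12 timeout(1): 1[back,v=2,q]
e13 deliver 1→3: 3[back,v=2,q]
e14 deliver 3→1: ·
e15 deliver 1→2: 2[prim,v=2,q]
e16 deliver 2→1: ·
e17 deliver 1→0: 0[back,v=2,q]
e18 deliver 0→1: ·
e19 timeout(3): 3[prim,v=3,q]
e20 propose(2,'p'): ·
e21 deliver 1→2: ·
e22 deliver 2→0: 0[back,v=2,q,p]
e23 deliver 2→1: 1[back,v=2,q,p]
e24 deliver 3→2: 2[back,v=3,q]
e25 deliver 1→3: ·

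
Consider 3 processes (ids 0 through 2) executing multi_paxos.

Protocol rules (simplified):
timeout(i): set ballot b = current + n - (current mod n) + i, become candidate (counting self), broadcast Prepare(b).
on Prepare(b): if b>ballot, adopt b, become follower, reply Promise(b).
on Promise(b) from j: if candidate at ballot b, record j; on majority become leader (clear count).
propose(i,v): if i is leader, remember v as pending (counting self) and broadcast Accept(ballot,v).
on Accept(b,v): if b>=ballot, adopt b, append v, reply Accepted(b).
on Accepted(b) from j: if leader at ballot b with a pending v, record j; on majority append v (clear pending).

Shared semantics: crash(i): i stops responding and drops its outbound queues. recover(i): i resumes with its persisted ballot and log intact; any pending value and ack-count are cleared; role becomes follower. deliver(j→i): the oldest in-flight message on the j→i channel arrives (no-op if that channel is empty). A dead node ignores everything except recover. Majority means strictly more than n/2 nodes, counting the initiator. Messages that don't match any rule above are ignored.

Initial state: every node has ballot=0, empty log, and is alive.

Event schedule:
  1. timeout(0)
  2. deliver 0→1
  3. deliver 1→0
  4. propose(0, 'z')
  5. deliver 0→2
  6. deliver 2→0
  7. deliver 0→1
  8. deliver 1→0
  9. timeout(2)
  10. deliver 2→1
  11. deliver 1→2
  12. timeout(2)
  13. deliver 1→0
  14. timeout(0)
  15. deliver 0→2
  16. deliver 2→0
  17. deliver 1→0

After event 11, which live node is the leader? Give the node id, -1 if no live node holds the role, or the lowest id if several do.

0

[1] timeout(0) → N0(cand b3 [-])
[2] deliver 0→1 → N1(foll b3 [-])
[3] deliver 1→0 → N0(lead b3 [-])
[4] propose(0,'z') → ∅
[5] deliver 0→2 → N2(foll b3 [-])
[6] deliver 2→0 → ∅
[7] deliver 0→1 → N1(foll b3 [z])
[8] deliver 1→0 → N0(lead b3 [z])
[9] timeout(2) → N2(cand b8 [-])
[10] deliver 2→1 → N1(foll b8 [z])
[11] deliver 1→2 → N2(lead b8 [-])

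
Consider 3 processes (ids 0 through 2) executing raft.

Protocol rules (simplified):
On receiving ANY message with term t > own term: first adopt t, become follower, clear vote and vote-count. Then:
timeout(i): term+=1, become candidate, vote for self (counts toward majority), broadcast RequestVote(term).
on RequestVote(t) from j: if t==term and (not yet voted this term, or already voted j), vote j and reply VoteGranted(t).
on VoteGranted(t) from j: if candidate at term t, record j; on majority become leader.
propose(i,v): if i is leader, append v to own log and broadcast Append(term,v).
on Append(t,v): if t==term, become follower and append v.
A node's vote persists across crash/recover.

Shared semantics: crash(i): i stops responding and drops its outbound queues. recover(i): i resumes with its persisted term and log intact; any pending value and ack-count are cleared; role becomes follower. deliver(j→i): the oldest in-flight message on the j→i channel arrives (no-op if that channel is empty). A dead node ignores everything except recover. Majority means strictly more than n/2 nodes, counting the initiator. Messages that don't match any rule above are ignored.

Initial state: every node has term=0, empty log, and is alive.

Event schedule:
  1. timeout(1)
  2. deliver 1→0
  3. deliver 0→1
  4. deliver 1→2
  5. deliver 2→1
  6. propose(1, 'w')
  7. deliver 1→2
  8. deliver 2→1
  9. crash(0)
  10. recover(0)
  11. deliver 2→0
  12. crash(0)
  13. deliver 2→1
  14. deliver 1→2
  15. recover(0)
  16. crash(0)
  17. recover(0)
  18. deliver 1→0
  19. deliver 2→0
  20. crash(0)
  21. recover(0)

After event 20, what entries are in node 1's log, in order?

e1 timeout(1): 1[cand,t=1,-]
e2 deliver 1→0: 0[foll,t=1,-]
e3 deliver 0→1: 1[lead,t=1,-]
e4 deliver 1→2: 2[foll,t=1,-]
e5 deliver 2→1: ·
e6 propose(1,'w'): 1[lead,t=1,w]
e7 deliver 1→2: 2[foll,t=1,w]
e8 deliver 2→1: ·
e9 crash(0): 0[✗foll,t=1,-]
e10 recover(0): 0[foll,t=1,-]
e11 deliver 2→0: ·
e12 crash(0): 0[✗foll,t=1,-]
e13 deliver 2→1: ·
e14 deliver 1→2: ·
e15 recover(0): 0[foll,t=1,-]
e16 crash(0): 0[✗foll,t=1,-]
e17 recover(0): 0[foll,t=1,-]
e18 deliver 1→0: 0[foll,t=1,w]
e19 deliver 2→0: ·
e20 crash(0): 0[✗foll,t=1,w]

w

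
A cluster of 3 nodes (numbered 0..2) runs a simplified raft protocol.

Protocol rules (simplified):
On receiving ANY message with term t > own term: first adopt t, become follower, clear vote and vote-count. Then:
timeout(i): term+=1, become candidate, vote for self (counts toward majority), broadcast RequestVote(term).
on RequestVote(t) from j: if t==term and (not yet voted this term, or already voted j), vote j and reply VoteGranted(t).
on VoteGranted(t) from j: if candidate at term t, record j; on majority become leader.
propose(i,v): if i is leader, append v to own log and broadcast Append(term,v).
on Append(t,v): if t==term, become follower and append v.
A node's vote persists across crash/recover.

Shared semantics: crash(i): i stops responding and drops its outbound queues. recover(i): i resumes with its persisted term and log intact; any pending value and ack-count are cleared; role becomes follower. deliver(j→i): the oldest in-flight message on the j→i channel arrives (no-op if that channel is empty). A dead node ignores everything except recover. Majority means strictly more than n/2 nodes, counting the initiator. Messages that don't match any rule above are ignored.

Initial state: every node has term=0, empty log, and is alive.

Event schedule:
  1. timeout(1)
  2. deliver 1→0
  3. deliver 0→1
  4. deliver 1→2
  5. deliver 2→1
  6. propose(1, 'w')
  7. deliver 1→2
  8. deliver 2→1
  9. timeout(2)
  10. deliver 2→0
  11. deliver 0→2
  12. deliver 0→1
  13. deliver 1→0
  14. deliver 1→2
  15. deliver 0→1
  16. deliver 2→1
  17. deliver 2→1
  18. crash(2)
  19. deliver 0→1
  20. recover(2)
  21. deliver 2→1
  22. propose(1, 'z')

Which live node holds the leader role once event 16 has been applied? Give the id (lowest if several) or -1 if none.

[1] timeout(1) → N1(cand t1 [-])
[2] deliver 1→0 → N0(foll t1 [-])
[3] deliver 0→1 → N1(lead t1 [-])
[4] deliver 1→2 → N2(foll t1 [-])
[5] deliver 2→1 → ∅
[6] propose(1,'w') → N1(lead t1 [w])
[7] deliver 1→2 → N2(foll t1 [w])
[8] deliver 2→1 → ∅
[9] timeout(2) → N2(cand t2 [w])
[10] deliver 2→0 → N0(foll t2 [-])
[11] deliver 0→2 → N2(lead t2 [w])
[12] deliver 0→1 → ∅
[13] deliver 1→0 → ∅
[14] deliver 1→2 → ∅
[15] deliver 0→1 → ∅
[16] deliver 2→1 → N1(foll t2 [w])

2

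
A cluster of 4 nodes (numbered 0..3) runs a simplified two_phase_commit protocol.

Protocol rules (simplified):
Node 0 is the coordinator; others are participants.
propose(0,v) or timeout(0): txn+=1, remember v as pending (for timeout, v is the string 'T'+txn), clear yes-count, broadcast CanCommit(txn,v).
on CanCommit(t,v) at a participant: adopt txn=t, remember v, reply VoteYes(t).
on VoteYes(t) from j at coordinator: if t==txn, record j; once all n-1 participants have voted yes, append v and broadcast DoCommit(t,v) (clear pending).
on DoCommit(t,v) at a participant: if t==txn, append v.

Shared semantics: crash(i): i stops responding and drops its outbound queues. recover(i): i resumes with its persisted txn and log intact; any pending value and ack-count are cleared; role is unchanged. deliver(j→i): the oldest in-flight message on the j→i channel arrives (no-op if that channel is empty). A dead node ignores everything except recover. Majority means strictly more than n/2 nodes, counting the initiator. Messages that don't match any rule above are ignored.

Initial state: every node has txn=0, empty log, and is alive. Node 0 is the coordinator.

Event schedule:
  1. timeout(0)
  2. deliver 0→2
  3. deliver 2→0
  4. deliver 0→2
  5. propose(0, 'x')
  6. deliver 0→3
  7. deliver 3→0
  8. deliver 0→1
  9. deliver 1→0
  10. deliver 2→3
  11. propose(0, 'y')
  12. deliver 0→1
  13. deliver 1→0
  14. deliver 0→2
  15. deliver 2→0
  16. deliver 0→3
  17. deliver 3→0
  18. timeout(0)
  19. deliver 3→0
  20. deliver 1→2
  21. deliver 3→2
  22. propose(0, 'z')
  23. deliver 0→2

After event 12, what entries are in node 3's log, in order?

step 1 timeout(0): 0={coor,t=1,log=-}
step 2 deliver 0→2: 2={part,t=1,log=-}
step 3 deliver 2→0: —
step 4 deliver 0→2: —
step 5 propose(0,'x'): 0={coor,t=2,log=-}
step 6 deliver 0→3: 3={part,t=1,log=-}
step 7 deliver 3→0: —
step 8 deliver 0→1: 1={part,t=1,log=-}
step 9 deliver 1→0: —
step 10 deliver 2→3: —
step 11 propose(0,'y'): 0={coor,t=3,log=-}
step 12 deliver 0→1: 1={part,t=2,log=-}

empty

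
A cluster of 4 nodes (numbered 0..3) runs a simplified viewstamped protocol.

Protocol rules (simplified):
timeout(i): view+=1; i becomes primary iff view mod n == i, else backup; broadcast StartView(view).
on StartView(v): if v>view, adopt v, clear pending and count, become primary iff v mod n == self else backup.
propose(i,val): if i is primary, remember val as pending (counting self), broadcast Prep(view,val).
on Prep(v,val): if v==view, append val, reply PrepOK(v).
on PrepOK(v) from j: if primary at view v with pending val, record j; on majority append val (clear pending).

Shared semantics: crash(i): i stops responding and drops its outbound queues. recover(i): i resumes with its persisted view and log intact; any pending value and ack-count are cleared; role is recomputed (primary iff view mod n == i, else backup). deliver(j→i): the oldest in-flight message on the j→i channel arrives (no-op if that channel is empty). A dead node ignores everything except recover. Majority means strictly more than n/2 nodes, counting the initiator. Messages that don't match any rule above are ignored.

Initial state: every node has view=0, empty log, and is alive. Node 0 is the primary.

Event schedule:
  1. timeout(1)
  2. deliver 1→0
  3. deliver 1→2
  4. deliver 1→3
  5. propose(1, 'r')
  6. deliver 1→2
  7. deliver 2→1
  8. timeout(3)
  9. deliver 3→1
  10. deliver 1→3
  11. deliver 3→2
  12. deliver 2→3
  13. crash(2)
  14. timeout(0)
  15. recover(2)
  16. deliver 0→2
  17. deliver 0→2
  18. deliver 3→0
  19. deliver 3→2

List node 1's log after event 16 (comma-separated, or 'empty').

step 1 timeout(1): 1={prim,v=1,log=-}
step 2 deliver 1→0: 0={back,v=1,log=-}
step 3 deliver 1→2: 2={back,v=1,log=-}
step 4 deliver 1→3: 3={back,v=1,log=-}
step 5 propose(1,'r'): —
step 6 deliver 1→2: 2={back,v=1,log=r}
step 7 deliver 2→1: —
step 8 timeout(3): 3={back,v=2,log=-}
step 9 deliver 3→1: 1={back,v=2,log=-}
step 10 deliver 1→3: —
step 11 deliver 3→2: 2={prim,v=2,log=r}
step 12 deliver 2→3: —
step 13 crash(2): 2={✗prim,v=2,log=r}
step 14 timeout(0): 0={back,v=2,log=-}
step 15 recover(2): 2={prim,v=2,log=r}
step 16 deliver 0→2: —

empty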